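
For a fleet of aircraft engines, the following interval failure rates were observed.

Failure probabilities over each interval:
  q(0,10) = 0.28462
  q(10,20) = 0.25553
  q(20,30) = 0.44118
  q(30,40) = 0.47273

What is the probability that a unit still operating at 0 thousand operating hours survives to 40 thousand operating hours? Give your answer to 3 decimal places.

P(survive 0→40) = (1 − 0.28462) × (1 − 0.25553) × (1 − 0.44118) × (1 − 0.47273).
= 0.71538 × 0.74447 × 0.55882 × 0.52727 = 0.156924.

0.157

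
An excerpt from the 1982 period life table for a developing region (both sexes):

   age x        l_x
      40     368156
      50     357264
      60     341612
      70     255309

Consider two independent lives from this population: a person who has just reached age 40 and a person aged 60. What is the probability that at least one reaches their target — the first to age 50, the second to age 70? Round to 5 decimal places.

0.99253

p₁ = l_50/l_40 = 357264/368156 = 0.970415; p₂ = l_70/l_60 = 255309/341612 = 0.747365.
P(at least one) = 1 − (1−p₁)(1−p₂) = 1 − 0.029585 × 0.252635 = 0.992526.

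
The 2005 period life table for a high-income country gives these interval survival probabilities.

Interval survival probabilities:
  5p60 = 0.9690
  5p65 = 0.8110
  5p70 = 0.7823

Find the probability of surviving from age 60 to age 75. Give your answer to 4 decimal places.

0.6148

15p60 = 0.9690 × 0.8110 × 0.7823.
= 0.614777.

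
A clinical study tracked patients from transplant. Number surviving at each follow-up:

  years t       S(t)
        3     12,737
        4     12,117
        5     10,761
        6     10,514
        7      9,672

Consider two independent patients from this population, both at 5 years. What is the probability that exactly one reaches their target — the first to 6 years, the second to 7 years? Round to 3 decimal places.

0.120

p₁ = S(6)/S(5) = 10,514/10,761 = 0.977047; p₂ = S(7)/S(5) = 9,672/10,761 = 0.898801.
P(exactly one) = p₁(1−p₂) + (1−p₁)p₂ = 0.098876 + 0.020630 = 0.119506.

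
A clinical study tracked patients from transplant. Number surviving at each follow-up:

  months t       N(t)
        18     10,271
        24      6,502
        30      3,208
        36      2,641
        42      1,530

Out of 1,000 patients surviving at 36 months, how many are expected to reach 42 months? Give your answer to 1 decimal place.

The relevant probability is 1,530/2,641 = 0.579326.
Expected number = 1,000 × 0.579326 = 579.3.

579.3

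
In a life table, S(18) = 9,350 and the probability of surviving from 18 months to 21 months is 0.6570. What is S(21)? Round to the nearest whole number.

S(21) = S(18) × p = 9,350 × 0.6570 = 6143.

6143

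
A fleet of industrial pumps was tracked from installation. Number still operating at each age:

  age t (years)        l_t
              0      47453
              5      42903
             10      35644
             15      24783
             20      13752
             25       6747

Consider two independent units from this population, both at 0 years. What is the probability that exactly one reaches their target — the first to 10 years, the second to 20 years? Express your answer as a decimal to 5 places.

p₁ = l_10/l_0 = 35644/47453 = 0.751143; p₂ = l_20/l_0 = 13752/47453 = 0.289803.
P(exactly one) = p₁(1−p₂) + (1−p₁)p₂ = 0.533460 + 0.072120 = 0.605579.

0.60558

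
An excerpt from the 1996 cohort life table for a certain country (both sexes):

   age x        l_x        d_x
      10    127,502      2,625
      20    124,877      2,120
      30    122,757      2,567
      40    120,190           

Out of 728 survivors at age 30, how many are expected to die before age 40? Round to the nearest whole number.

15

The relevant probability is 1 − 120,190/122,757 = 0.020911.
Expected number = 728 × 0.020911 = 15.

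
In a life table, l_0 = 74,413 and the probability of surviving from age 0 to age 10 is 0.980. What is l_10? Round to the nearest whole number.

l_10 = l_0 × p = 74,413 × 0.980 = 72925.

72925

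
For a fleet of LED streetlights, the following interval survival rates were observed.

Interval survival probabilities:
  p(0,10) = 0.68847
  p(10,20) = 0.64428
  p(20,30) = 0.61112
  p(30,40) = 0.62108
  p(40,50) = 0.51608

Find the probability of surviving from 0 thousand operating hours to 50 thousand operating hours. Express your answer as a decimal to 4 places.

P(survive 0→50) = 0.68847 × 0.64428 × 0.61112 × 0.62108 × 0.51608.
= 0.086886.

0.0869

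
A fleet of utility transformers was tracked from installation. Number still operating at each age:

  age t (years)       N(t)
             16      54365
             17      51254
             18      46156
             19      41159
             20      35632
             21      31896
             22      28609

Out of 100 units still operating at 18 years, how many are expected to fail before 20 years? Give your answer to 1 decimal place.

The relevant probability is 1 − 35632/46156 = 0.228009.
Expected number = 100 × 0.228009 = 22.8.

22.8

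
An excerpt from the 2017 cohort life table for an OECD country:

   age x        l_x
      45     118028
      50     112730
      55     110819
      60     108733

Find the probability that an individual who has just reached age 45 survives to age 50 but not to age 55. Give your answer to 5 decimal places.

We want 5|5q45 = (l_50 − l_55)/l_45.
This is the probability of reaching 50 but not 55, conditional on being alive at 45: (l_50 − l_55) / l_45.
= (112730 − 110819) / 118028 = 1911 / 118028 = 0.016191.

0.01619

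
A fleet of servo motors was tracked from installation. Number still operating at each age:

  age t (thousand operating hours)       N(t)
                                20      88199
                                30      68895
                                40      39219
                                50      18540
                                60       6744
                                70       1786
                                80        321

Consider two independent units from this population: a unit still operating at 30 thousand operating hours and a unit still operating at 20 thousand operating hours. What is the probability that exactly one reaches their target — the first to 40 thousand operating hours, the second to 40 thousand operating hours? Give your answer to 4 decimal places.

p₁ = N(40)/N(30) = 39219/68895 = 0.569258; p₂ = N(40)/N(20) = 39219/88199 = 0.444665.
P(exactly one) = p₁(1−p₂) + (1−p₁)p₂ = 0.316129 + 0.191536 = 0.507665.

0.5077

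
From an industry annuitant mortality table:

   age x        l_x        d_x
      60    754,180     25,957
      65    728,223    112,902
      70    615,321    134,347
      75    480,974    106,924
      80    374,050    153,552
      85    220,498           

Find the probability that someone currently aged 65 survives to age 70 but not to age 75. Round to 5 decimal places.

This is the probability of reaching 70 but not 75, conditional on being alive at 65: (l_70 − l_75) / l_65.
= (615,321 − 480,974) / 728,223 = 134,347 / 728,223 = 0.184486.

0.18449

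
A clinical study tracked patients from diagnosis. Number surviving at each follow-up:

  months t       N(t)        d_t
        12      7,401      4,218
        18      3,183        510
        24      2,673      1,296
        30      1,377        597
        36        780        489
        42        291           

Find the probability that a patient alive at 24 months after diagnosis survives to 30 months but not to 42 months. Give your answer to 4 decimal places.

0.4063

This is the probability of reaching 30 but not 42, conditional on being alive at 24: (N(30) − N(42)) / N(24).
= (1,377 − 291) / 2,673 = 1,086 / 2,673 = 0.406285.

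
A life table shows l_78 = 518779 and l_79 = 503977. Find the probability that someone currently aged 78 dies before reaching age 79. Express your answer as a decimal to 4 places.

0.0285

P(die before 79 | alive at 78) = 1 − l_79/l_78 = 1 − 503977/518779 = (14802)/518779 = 0.028532.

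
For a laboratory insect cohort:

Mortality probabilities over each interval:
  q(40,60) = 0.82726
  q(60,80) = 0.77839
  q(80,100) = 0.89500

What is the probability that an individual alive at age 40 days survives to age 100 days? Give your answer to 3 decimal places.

0.004

Survival from 40 to 100 is the product of surviving each interval: (1 − 0.82726) × (1 − 0.77839) × (1 − 0.89500).
= 0.17274 × 0.22161 × 0.10500 = 0.004019.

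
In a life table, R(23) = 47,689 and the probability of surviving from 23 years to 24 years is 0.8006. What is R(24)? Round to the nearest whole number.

38180

R(24) = R(23) × p = 47,689 × 0.8006 = 38180.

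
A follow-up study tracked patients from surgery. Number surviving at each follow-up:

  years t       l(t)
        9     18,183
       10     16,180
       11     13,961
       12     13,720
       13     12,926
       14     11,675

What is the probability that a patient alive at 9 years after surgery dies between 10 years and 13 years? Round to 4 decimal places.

This is the probability of reaching 10 but not 13, conditional on being alive at 9: (l(10) − l(13)) / l(9).
= (16,180 − 12,926) / 18,183 = 3,254 / 18,183 = 0.178958.

0.1790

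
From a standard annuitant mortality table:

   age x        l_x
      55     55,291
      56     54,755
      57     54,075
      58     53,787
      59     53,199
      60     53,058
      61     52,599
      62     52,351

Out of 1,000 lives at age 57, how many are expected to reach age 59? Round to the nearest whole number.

984

The relevant probability is 53,199/54,075 = 0.983800.
Expected number = 1,000 × 0.983800 = 984.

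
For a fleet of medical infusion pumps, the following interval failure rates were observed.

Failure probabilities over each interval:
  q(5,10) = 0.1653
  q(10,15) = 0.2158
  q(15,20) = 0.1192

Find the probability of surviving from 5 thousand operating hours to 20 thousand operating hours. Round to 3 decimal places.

0.577

Survival from 5 to 20 is the product of surviving each interval: (1 − 0.1653) × (1 − 0.2158) × (1 − 0.1192).
= 0.8347 × 0.7842 × 0.8808 = 0.576547.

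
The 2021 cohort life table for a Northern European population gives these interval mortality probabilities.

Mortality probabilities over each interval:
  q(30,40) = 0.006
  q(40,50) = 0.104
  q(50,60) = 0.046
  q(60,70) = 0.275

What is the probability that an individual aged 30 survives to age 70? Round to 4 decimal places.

0.6160

P(survive 30→70) = (1 − 0.006) × (1 − 0.104) × (1 − 0.046) × (1 − 0.275).
= 0.994 × 0.896 × 0.954 × 0.725 = 0.616000.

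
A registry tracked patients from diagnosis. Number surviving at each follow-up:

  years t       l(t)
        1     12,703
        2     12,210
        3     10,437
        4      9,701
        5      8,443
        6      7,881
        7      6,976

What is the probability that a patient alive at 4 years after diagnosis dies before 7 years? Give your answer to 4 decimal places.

P(die before 7 | alive at 4) = 1 − l(7)/l(4) = 1 − 6,976/9,701 = (2,725)/9,701 = 0.280899.

0.2809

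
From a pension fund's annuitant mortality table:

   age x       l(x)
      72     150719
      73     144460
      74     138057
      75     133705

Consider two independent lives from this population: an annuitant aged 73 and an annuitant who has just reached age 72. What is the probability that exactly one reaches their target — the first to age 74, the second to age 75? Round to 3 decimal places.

p₁ = l(74)/l(73) = 138057/144460 = 0.955676; p₂ = l(75)/l(72) = 133705/150719 = 0.887114.
P(exactly one) = p₁(1−p₂) + (1−p₁)p₂ = 0.107882 + 0.039320 = 0.147203.

0.147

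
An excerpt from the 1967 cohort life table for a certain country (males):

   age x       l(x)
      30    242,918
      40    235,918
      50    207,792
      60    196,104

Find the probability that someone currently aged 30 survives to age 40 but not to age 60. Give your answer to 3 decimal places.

This is the probability of reaching 40 but not 60, conditional on being alive at 30: (l(40) − l(60)) / l(30).
= (235,918 − 196,104) / 242,918 = 39,814 / 242,918 = 0.163899.

0.164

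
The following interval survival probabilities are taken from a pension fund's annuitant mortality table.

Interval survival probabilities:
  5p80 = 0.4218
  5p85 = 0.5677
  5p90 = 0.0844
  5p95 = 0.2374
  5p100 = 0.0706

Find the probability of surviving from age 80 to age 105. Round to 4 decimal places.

0.0003

The overall survival probability is 0.4218 × 0.5677 × 0.0844 × 0.2374 × 0.0706.
= 0.000339.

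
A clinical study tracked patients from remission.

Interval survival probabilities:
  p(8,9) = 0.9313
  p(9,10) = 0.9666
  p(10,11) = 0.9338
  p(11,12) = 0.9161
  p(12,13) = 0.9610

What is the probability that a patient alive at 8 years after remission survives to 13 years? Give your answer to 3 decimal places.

0.740

P(survive 8→13) = 0.9313 × 0.9666 × 0.9338 × 0.9161 × 0.9610.
= 0.740042.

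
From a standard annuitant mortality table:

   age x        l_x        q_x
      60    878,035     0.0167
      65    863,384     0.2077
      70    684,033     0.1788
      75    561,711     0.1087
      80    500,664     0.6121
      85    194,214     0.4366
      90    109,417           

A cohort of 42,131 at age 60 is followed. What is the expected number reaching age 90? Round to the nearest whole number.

The relevant probability is 109,417/878,035 = 0.124616.
Expected number = 42,131 × 0.124616 = 5250.

5250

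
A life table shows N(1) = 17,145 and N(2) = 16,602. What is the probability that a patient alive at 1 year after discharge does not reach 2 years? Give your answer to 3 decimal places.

P(die before 2 | alive at 1) = 1 − N(2)/N(1) = 1 − 16,602/17,145 = (543)/17,145 = 0.031671.

0.032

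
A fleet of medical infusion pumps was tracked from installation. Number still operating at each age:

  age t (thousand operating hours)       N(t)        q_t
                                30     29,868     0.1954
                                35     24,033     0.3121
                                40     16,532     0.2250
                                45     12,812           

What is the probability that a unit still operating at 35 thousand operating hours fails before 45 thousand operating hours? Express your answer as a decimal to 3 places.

P(fail before 45 | operational at 35) = 1 − N(45)/N(35) = 1 − 12,812/24,033 = (11,221)/24,033 = 0.466900.

0.467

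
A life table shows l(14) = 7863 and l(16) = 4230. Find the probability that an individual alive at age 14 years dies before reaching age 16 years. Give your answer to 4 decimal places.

P(die before 16 | alive at 14) = 1 − l(16)/l(14) = 1 − 4230/7863 = (3633)/7863 = 0.462037.

0.4620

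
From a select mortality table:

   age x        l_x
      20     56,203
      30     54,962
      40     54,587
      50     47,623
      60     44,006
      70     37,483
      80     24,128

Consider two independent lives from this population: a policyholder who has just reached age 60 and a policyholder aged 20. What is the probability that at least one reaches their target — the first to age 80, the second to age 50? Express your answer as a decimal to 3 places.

0.931

p₁ = l_80/l_60 = 24,128/44,006 = 0.548289; p₂ = l_50/l_20 = 47,623/56,203 = 0.847339.
P(at least one) = 1 − (1−p₁)(1−p₂) = 1 − 0.451711 × 0.152661 = 0.931041.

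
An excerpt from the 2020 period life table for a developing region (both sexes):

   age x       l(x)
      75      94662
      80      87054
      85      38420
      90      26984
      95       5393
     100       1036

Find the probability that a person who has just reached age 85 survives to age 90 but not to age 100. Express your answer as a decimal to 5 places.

0.67538

This is the probability of reaching 90 but not 100, conditional on being alive at 85: (l(90) − l(100)) / l(85).
= (26984 − 1036) / 38420 = 25948 / 38420 = 0.675377.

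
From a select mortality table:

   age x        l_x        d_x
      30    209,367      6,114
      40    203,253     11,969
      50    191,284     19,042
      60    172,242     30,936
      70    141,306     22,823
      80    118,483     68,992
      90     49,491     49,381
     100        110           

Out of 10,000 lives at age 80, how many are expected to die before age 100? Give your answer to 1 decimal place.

The relevant probability is 1 − 110/118,483 = 0.999072.
Expected number = 10,000 × 0.999072 = 9990.7.

9990.7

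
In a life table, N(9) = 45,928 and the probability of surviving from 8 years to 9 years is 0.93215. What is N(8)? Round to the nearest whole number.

49271

N(8) = N(9) / p = 45,928 / 0.93215 = 49271.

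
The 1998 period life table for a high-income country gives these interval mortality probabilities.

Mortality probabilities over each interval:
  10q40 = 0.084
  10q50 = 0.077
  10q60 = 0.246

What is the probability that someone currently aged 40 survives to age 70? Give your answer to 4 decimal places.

Chaining the interval survival probabilities: (1 − 0.084) × (1 − 0.077) × (1 − 0.246).
= 0.916 × 0.923 × 0.754 = 0.637483.

0.6375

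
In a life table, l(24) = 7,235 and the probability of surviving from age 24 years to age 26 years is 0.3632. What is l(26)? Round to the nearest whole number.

2628

l(26) = l(24) × p = 7,235 × 0.3632 = 2628.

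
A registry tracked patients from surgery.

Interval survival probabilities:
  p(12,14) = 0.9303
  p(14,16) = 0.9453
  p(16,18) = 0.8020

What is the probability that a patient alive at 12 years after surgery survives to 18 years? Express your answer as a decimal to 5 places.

0.70529

The overall survival probability is 0.9303 × 0.9453 × 0.8020.
= 0.705289.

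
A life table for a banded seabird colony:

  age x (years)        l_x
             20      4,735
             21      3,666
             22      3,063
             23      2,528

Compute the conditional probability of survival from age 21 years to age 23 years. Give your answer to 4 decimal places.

0.6896

The conditional survival probability is l_23/l_21 = 2,528/3,666 = 0.689580.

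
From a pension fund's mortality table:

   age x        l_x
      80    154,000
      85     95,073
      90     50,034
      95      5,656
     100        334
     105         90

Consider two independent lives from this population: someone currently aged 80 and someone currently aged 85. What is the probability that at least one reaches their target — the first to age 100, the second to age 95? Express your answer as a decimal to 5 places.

p₁ = l_100/l_80 = 334/154,000 = 0.002169; p₂ = l_95/l_85 = 5,656/95,073 = 0.059491.
P(at least one) = 1 − (1−p₁)(1−p₂) = 1 − 0.997831 × 0.940509 = 0.061531.

0.06153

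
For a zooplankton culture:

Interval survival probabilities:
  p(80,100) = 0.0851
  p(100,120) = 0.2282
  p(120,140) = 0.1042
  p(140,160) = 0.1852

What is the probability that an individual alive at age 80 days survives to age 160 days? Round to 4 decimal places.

Survival from 80 to 160 is the product of surviving each interval: 0.0851 × 0.2282 × 0.1042 × 0.1852.
= 0.000375.

0.0004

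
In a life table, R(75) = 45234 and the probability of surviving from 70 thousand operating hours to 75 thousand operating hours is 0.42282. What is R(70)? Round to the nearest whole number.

R(70) = R(75) / p = 45234 / 0.42282 = 106982.

106982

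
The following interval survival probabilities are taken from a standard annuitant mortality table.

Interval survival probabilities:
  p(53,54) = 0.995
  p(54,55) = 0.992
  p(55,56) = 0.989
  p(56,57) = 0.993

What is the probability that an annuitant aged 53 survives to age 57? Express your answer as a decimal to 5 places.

0.96935

Chaining the interval survival probabilities: 0.995 × 0.992 × 0.989 × 0.993.
= 0.969349.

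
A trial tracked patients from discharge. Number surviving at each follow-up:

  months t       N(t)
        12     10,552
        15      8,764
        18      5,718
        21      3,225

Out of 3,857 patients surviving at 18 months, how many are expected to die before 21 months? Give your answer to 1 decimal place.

The relevant probability is 1 − 3,225/5,718 = 0.435992.
Expected number = 3,857 × 0.435992 = 1681.6.

1681.6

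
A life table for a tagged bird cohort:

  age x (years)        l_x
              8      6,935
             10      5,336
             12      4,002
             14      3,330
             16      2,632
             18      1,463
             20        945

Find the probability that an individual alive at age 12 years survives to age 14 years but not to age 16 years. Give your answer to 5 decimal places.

0.17441

This is the probability of reaching 14 but not 16, conditional on being alive at 12: (l_14 − l_16) / l_12.
= (3,330 − 2,632) / 4,002 = 698 / 4,002 = 0.174413.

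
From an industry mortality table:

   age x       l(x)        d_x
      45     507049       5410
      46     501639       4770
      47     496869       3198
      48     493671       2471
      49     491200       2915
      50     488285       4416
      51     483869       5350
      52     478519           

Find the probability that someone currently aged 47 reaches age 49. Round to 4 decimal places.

The conditional survival probability is l(49)/l(47) = 491200/496869 = 0.988591.

0.9886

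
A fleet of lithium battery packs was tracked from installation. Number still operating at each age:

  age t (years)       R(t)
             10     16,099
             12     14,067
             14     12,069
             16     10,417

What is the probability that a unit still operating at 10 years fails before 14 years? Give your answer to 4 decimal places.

P(fail before 14 | operational at 10) = 1 − R(14)/R(10) = 1 − 12,069/16,099 = (4,030)/16,099 = 0.250326.

0.2503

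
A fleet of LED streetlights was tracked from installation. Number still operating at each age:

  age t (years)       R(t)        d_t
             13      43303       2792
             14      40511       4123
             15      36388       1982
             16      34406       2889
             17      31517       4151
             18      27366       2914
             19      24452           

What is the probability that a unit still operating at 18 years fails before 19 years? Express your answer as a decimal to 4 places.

0.1065

P(fail before 19 | operational at 18) = 1 − R(19)/R(18) = 1 − 24452/27366 = (2914)/27366 = 0.106482.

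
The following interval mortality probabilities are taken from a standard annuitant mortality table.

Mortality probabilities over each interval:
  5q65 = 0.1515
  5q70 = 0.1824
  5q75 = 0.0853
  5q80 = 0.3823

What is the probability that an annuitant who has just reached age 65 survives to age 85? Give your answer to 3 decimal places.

The overall survival probability is (1 − 0.1515) × (1 − 0.1824) × (1 − 0.0853) × (1 − 0.3823).
= 0.8485 × 0.8176 × 0.9147 × 0.6177 = 0.391967.

0.392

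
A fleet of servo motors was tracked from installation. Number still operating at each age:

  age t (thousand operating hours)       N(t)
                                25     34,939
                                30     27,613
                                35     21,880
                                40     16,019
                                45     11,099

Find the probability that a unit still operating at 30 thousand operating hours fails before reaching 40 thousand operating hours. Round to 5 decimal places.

0.41987

P(fail before 40 | operational at 30) = 1 − N(40)/N(30) = 1 − 16,019/27,613 = (11,594)/27,613 = 0.419875.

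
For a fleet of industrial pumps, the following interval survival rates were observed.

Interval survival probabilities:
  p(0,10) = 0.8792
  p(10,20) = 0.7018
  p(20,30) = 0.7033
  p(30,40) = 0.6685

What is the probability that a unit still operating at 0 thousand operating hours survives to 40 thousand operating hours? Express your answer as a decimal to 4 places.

Chaining the interval survival probabilities: 0.8792 × 0.7018 × 0.7033 × 0.6685.
= 0.290097.

0.2901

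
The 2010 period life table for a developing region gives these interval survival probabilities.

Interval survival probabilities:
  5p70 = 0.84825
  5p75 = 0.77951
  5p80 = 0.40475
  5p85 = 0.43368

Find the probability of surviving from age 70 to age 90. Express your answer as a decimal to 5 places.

0.11607

Chaining the interval survival probabilities: 0.84825 × 0.77951 × 0.40475 × 0.43368.
= 0.116065.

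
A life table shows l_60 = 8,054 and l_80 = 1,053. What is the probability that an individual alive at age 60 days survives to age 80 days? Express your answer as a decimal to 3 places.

0.131

The conditional survival probability is l_80/l_60 = 1,053/8,054 = 0.130742.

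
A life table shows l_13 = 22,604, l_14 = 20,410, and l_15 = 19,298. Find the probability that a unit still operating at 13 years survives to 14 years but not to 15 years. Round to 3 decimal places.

This is the probability of reaching 14 but not 15, conditional on being operational at 13: (l_14 − l_15) / l_13.
= (20,410 − 19,298) / 22,604 = 1,112 / 22,604 = 0.049195.

0.049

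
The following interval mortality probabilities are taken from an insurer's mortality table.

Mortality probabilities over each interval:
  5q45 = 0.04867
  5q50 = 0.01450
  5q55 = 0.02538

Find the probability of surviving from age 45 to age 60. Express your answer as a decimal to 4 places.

0.9137

15p45 = (1 − 0.04867) × (1 − 0.01450) × (1 − 0.02538).
= 0.95133 × 0.98550 × 0.97462 = 0.913741.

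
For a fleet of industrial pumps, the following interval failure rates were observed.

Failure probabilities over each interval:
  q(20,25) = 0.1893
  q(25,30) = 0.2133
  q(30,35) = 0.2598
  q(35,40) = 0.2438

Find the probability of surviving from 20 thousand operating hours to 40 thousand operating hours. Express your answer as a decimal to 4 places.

P(survive 20→40) = (1 − 0.1893) × (1 − 0.2133) × (1 − 0.2598) × (1 − 0.2438).
= 0.8107 × 0.7867 × 0.7402 × 0.7562 = 0.356989.

0.3570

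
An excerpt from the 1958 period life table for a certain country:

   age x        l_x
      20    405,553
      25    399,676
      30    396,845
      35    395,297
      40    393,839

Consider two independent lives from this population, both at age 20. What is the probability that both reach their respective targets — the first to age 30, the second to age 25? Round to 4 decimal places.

p₁ = l_30/l_20 = 396,845/405,553 = 0.978528; p₂ = l_25/l_20 = 399,676/405,553 = 0.985509.
P(both) = p₁ × p₂ = 0.978528 × 0.985509 = 0.964348.

0.9643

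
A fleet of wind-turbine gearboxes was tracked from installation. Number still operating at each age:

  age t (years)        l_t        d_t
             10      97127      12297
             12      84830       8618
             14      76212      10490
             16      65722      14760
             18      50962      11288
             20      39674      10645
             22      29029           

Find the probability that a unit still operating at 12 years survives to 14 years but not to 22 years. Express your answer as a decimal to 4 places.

0.5562

This is the probability of reaching 14 but not 22, conditional on being operational at 12: (l_14 − l_22) / l_12.
= (76212 − 29029) / 84830 = 47183 / 84830 = 0.556207.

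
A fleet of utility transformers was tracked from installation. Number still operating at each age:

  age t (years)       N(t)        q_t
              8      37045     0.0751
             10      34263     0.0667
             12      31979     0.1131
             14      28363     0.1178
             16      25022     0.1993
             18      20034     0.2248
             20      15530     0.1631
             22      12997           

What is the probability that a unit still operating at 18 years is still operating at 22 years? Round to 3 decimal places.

The conditional survival probability is N(22)/N(18) = 12997/20034 = 0.648747.

0.649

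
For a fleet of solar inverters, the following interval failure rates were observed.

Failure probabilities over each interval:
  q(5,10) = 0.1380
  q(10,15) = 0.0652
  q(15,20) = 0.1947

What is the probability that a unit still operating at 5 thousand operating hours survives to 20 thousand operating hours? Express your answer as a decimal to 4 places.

P(survive 5→20) = (1 − 0.1380) × (1 − 0.0652) × (1 − 0.1947).
= 0.8620 × 0.9348 × 0.8053 = 0.648909.

0.6489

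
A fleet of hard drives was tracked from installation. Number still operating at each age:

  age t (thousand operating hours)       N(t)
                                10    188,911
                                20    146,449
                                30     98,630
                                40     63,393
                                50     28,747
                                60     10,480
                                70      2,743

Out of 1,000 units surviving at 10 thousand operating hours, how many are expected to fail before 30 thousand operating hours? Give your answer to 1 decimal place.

477.9

The relevant probability is 1 − 98,630/188,911 = 0.477902.
Expected number = 1,000 × 0.477902 = 477.9.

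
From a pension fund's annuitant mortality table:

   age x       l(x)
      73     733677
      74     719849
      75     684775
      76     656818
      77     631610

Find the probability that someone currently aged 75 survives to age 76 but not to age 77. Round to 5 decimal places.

This is the probability of reaching 76 but not 77, conditional on being alive at 75: (l(76) − l(77)) / l(75).
= (656818 − 631610) / 684775 = 25208 / 684775 = 0.036812.

0.03681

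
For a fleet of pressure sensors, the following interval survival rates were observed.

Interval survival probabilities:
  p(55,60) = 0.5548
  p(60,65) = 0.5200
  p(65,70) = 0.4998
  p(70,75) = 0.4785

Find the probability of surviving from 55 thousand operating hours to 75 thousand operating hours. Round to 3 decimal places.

0.069

P(survive 55→75) = 0.5548 × 0.5200 × 0.4998 × 0.4785.
= 0.068995.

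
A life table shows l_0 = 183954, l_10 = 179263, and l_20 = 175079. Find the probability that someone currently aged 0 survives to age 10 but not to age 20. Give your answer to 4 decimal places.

This is the probability of reaching 10 but not 20, conditional on being alive at 0: (l_10 − l_20) / l_0.
= (179263 − 175079) / 183954 = 4184 / 183954 = 0.022745.

0.0227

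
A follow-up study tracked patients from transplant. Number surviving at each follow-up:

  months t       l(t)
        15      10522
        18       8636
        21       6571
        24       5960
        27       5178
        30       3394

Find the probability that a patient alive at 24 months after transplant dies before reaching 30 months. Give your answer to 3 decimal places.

P(die before 30 | alive at 24) = 1 − l(30)/l(24) = 1 − 3394/5960 = (2566)/5960 = 0.430537.

0.431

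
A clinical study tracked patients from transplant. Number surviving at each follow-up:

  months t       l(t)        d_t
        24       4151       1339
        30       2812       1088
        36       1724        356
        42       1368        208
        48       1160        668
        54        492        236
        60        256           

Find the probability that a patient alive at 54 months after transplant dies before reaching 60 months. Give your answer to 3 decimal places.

0.480

P(die before 60 | alive at 54) = 1 − l(60)/l(54) = 1 − 256/492 = (236)/492 = 0.479675.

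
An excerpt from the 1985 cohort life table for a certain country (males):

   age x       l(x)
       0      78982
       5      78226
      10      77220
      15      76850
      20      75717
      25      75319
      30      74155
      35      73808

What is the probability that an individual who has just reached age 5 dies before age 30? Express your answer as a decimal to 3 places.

0.052

P(die before 30 | alive at 5) = 1 − l(30)/l(5) = 1 − 74155/78226 = (4071)/78226 = 0.052042.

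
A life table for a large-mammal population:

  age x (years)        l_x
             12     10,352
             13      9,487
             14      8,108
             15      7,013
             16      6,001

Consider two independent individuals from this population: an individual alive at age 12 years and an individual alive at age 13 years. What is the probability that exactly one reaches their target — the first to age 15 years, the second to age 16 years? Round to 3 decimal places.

0.453

p₁ = l_15/l_12 = 7,013/10,352 = 0.677454; p₂ = l_16/l_13 = 6,001/9,487 = 0.632550.
P(exactly one) = p₁(1−p₂) + (1−p₁)p₂ = 0.248930 + 0.204026 = 0.452957.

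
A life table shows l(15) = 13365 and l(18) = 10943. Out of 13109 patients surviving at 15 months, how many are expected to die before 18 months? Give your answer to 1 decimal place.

The relevant probability is 1 − 10943/13365 = 0.181220.
Expected number = 13109 × 0.181220 = 2375.6.

2375.6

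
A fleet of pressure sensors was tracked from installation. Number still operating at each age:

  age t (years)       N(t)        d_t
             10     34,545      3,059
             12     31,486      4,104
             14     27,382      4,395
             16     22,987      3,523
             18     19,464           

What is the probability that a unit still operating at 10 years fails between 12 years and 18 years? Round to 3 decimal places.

0.348

This is the probability of reaching 12 but not 18, conditional on being operational at 10: (N(12) − N(18)) / N(10).
= (31,486 − 19,464) / 34,545 = 12,022 / 34,545 = 0.348010.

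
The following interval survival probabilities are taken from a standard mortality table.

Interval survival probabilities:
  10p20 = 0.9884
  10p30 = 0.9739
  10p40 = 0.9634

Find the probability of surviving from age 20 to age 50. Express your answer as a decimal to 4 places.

0.9274

The overall survival probability is 0.9884 × 0.9739 × 0.9634.
= 0.927371.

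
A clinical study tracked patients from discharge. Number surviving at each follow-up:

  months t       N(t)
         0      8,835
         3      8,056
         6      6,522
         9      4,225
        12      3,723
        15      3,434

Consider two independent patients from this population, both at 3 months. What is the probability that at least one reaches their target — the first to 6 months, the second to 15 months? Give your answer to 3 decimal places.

0.891

p₁ = N(6)/N(3) = 6,522/8,056 = 0.809583; p₂ = N(15)/N(3) = 3,434/8,056 = 0.426266.
P(at least one) = 1 − (1−p₁)(1−p₂) = 1 − 0.190417 × 0.573734 = 0.890751.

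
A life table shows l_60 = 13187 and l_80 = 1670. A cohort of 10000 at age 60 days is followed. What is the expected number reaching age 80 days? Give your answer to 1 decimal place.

The relevant probability is 1670/13187 = 0.126640.
Expected number = 10000 × 0.126640 = 1266.4.

1266.4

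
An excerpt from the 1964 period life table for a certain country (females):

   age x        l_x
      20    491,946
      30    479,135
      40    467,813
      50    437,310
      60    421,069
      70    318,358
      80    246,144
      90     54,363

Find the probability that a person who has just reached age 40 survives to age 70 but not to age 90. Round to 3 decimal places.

0.564

This is the probability of reaching 70 but not 90, conditional on being alive at 40: (l_70 − l_90) / l_40.
= (318,358 − 54,363) / 467,813 = 263,995 / 467,813 = 0.564317.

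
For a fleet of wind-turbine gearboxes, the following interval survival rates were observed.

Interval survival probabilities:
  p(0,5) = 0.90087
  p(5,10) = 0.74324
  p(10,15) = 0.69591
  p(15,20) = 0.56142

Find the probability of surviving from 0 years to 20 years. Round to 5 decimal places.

0.26160

Chaining the interval survival probabilities: 0.90087 × 0.74324 × 0.69591 × 0.56142.
= 0.261597.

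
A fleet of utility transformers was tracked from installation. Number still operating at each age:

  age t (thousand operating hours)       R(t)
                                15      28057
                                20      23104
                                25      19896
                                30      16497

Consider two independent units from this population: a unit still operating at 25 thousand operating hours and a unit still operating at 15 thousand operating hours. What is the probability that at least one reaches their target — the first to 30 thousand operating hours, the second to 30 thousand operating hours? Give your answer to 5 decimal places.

p₁ = R(30)/R(25) = 16497/19896 = 0.829162; p₂ = R(30)/R(15) = 16497/28057 = 0.587982.
P(at least one) = 1 − (1−p₁)(1−p₂) = 1 − 0.170838 × 0.412018 = 0.929612.

0.92961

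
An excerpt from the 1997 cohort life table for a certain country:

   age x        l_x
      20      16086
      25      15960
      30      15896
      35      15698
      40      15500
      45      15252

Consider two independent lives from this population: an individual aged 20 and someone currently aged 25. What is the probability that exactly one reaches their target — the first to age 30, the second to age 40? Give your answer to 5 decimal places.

0.03995

p₁ = l_30/l_20 = 15896/16086 = 0.988188; p₂ = l_40/l_25 = 15500/15960 = 0.971178.
P(exactly one) = p₁(1−p₂) + (1−p₁)p₂ = 0.028482 + 0.011472 = 0.039953.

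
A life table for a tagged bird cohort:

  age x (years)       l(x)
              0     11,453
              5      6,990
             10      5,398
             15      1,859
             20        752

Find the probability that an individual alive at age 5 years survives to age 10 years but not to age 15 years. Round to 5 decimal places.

This is the probability of reaching 10 but not 15, conditional on being alive at 5: (l(10) − l(15)) / l(5).
= (5,398 − 1,859) / 6,990 = 3,539 / 6,990 = 0.506295.

0.50629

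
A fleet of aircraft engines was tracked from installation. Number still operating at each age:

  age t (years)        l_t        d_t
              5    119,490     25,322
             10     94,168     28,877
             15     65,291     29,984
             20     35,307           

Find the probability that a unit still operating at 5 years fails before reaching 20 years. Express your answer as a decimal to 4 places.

0.7045

P(fail before 20 | operational at 5) = 1 − l_20/l_5 = 1 − 35,307/119,490 = (84,183)/119,490 = 0.704519.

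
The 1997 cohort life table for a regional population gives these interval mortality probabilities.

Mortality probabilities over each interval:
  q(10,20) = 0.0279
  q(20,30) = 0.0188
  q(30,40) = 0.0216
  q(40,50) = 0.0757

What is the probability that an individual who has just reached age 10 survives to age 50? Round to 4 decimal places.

0.8626

Chaining the interval survival probabilities: (1 − 0.0279) × (1 − 0.0188) × (1 − 0.0216) × (1 − 0.0757).
= 0.9721 × 0.9812 × 0.9784 × 0.9243 = 0.862577.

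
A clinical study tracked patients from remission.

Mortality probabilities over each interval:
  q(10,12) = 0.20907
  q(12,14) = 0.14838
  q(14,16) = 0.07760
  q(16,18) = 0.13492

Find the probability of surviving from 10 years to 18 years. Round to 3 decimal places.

P(survive 10→18) = (1 − 0.20907) × (1 − 0.14838) × (1 − 0.07760) × (1 − 0.13492).
= 0.79093 × 0.85162 × 0.92240 × 0.86508 = 0.537476.

0.537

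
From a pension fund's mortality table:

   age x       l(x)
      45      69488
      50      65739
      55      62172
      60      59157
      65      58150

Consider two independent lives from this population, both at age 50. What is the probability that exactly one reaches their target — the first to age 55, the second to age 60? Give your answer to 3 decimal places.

0.144

p₁ = l(55)/l(50) = 62172/65739 = 0.945740; p₂ = l(60)/l(50) = 59157/65739 = 0.899877.
P(exactly one) = p₁(1−p₂) + (1−p₁)p₂ = 0.094690 + 0.048827 = 0.143518.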